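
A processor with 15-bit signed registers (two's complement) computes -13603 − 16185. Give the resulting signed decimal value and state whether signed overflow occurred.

-13603 → 100101011011101
16185 → 011111100111001
Subtract via negate-and-add: invert 011111100111001 + 1 = 100000011000111 (i.e. -16185).
  100101011011101
+ 100000011000111
= 000101110100100  (discard carry-out 1)
Result 000101110100100: MSB = 0 → value 2980.
Both addends (after negating the subtrahend) are negative but the stored result is non-negative: signed overflow. The true value -13603 − 16185 = -29788 lies outside [-16384, 16383].

2980; overflow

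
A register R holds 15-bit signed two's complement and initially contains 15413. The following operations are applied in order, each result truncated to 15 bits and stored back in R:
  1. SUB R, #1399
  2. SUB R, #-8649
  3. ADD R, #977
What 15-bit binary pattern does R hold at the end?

101110001011000

Start: R = 15413 = 011110000110101.
R = 15413 − 1399 = 14014 = 011011010111110
R = 14014 − (-8649) = 22663; wraps to -10105 = 101100010000111
R = -10105 + 977 = -9128 = 101110001011000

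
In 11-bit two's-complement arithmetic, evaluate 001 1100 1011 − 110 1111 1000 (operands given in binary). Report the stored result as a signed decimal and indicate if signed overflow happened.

001 1100 1011 → 00111001011 = 459 (signed)
110 1111 1000 → 11011111000 = -264 (signed)
Subtract via negate-and-add: invert 11011111000 + 1 = 00100001000 (i.e. 264).
  00111001011
+ 00100001000
= 01011010011
Result 01011010011: MSB = 0 → value 723.
Both addends (after negating the subtrahend) are non-negative and so is the stored result: no signed overflow.

723; no overflow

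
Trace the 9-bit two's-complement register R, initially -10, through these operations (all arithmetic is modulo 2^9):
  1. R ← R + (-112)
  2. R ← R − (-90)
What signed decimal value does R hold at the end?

-32

Start: R = -10 = 111110110.
R = -10 + (-112) = -122 = 110000110
R = -122 − (-90) = -32 = 111100000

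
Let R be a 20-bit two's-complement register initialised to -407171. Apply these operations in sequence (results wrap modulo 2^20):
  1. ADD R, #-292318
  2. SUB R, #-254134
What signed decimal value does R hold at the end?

-445355

Start: R = -407171 = 10011100100101111101.
R = -407171 + (-292318) = -699489; wraps to 349087 = 01010101001110011111
R = 349087 − (-254134) = 603221; wraps to -445355 = 10010011010001010101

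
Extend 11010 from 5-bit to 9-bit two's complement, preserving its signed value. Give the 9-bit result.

111111010

MSB of 11010 is 1; replicate it into the new high bits.
1111|11010 → 111111010 (still -6).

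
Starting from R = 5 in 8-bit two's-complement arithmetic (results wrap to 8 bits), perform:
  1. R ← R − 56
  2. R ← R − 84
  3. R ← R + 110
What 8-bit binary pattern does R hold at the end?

Start: R = 5 = 00000101.
R = 5 − 56 = -51 = 11001101
R = -51 − 84 = -135; wraps to 121 = 01111001
R = 121 + 110 = 231; wraps to -25 = 11100111

11100111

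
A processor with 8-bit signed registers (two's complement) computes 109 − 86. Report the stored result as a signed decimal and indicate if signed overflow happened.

109 → 01101101
86 → 01010110
Subtract via negate-and-add: invert 01010110 + 1 = 10101010 (i.e. -86).
  01101101
+ 10101010
= 00010111  (discard carry-out 1)
Result 00010111: MSB = 0 → value 23.
Addends (after negating the subtrahend) have opposite signs, so signed overflow cannot occur.

23; no overflow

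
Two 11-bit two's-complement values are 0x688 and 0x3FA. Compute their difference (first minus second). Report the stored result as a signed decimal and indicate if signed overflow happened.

654; overflow

0x688 = 11010001000 = -376 (signed)
0x3FA = 01111111010 = 1018 (signed)
Subtract via negate-and-add: invert 01111111010 + 1 = 10000000110 (i.e. -1018).
  11010001000
+ 10000000110
= 01010001110  (discard carry-out 1)
Result 01010001110: MSB = 0 → value 654.
Both addends (after negating the subtrahend) are negative but the stored result is non-negative: signed overflow. The true value -376 − 1018 = -1394 lies outside [-1024, 1023].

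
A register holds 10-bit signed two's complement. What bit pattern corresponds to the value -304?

|-304| = 304 = 0100110000 in 10 bits.
Invert the bits: 1011001111. Add 1: 1011010000.

1011010000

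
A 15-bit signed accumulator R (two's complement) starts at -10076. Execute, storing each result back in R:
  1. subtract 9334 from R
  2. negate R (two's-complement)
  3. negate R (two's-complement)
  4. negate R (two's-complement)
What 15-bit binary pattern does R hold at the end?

100101111010010

Start: R = -10076 = 101100010100100.
R = -10076 − 9334 = -19410; wraps to 13358 = 011010000101110
R = −(13358) = -13358 = 100101111010010
R = −(-13358) = 13358 = 011010000101110
R = −(13358) = -13358 = 100101111010010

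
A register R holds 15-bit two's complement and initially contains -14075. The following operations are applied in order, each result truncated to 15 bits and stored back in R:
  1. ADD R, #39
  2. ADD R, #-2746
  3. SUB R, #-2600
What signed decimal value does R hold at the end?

Start: R = -14075 = 100100100000101.
R = -14075 + 39 = -14036 = 100100100101100
R = -14036 + (-2746) = -16782; wraps to 15986 = 011111001110010
R = 15986 − (-2600) = 18586; wraps to -14182 = 100100010011010

-14182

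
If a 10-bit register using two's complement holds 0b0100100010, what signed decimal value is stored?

MSB is 0, so the value is non-negative: 0100100010 = 290.

290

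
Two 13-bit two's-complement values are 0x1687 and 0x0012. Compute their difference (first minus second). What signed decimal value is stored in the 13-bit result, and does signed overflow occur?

-2443; no overflow

0x1687 = 1011010000111 = -2425 (signed)
0x0012 = 0000000010010 = 18 (signed)
Subtract via negate-and-add: invert 0000000010010 + 1 = 1111111101110 (i.e. -18).
  1011010000111
+ 1111111101110
= 1011001110101  (discard carry-out 1)
Result 1011001110101: MSB = 1 → 5749 − 8192 = -2443.
Both addends (after negating the subtrahend) are negative and so is the stored result: no signed overflow.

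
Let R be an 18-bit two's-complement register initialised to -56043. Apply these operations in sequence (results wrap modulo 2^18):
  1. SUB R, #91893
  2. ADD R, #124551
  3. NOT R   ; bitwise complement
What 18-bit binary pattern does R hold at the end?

Start: R = -56043 = 110010010100010101.
R = -56043 − 91893 = -147936; wraps to 114208 = 011011111000100000
R = 114208 + 124551 = 238759; wraps to -23385 = 111010010010100111
R = NOT 111010010010100111 = 000101101101011000 = 23384

000101101101011000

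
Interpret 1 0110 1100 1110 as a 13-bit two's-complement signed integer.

-2354

MSB is 1, so the value is negative.
Invert: 0100100110001. Add 1: 0100100110010 = 2354. So the value is −2354.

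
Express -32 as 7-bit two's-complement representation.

|-32| = 32 = 0100000 in 7 bits.
Invert the bits: 1011111. Add 1: 1100000.
Check: 1100000 reads as 96 − 128 = -32.

1100000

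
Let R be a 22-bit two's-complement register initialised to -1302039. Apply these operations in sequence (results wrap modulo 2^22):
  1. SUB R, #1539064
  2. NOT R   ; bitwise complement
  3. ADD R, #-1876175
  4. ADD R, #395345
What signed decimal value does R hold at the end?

1360272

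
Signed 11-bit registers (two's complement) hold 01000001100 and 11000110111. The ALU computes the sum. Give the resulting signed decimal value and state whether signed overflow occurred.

01000001100 = 524 (signed)
11000110111 = -457 (signed)
  01000001100
+ 11000110111
= 00001000011  (discard carry-out 1)
Result 00001000011: MSB = 0 → value 67.
Addends have opposite signs, so signed overflow cannot occur.

67; no overflow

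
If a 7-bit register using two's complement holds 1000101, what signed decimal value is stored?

-59

MSB is 1, so the value is negative.
Unsigned reading: 69. Subtract 2^7 = 128: 69 − 128 = -59.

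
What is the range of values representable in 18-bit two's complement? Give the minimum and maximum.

Minimum: −2^17 = -131072.
Maximum: 2^17 − 1 = 131071.

min = -131072, max = 131071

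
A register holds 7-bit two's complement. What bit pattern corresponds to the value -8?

1111000

|-8| = 8 = 0001000 in 7 bits.
Invert the bits: 1110111. Add 1: 1111000.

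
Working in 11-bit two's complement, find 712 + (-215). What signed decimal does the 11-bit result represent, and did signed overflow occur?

497; no overflow

712 → 01011001000
-215 → 11100101001
  01011001000
+ 11100101001
= 00111110001  (discard carry-out 1)
Result 00111110001: MSB = 0 → value 497.
Addends have opposite signs, so signed overflow cannot occur.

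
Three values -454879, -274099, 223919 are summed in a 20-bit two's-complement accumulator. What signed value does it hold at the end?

-505059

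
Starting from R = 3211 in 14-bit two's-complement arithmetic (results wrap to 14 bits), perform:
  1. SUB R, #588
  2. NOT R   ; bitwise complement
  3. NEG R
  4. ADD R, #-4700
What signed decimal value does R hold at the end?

Start: R = 3211 = 00110010001011.
R = 3211 − 588 = 2623 = 00101000111111
R = NOT 00101000111111 = 11010111000000 = -2624
R = −(-2624) = 2624 = 00101001000000
R = 2624 + (-4700) = -2076 = 11011111100100

-2076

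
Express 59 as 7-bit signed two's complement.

0111011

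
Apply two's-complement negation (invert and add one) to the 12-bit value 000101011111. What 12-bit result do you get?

Invert: 111010100000. Add 1: 111010100001.
Check: 000101011111 = 351, 111010100001 = -351.

111010100001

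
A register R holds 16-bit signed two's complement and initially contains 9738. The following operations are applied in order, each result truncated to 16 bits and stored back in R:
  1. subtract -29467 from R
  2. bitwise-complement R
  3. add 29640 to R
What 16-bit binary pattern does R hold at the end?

Start: R = 9738 = 0010011000001010.
R = 9738 − (-29467) = 39205; wraps to -26331 = 1001100100100101
R = NOT 1001100100100101 = 0110011011011010 = 26330
R = 26330 + 29640 = 55970; wraps to -9566 = 1101101010100010

1101101010100010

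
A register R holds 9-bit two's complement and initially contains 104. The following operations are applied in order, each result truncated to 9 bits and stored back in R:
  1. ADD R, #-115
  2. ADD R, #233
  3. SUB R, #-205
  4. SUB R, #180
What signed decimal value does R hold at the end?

247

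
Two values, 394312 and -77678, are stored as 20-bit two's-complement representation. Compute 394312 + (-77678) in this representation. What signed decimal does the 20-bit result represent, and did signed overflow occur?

394312 → 01100000010001001000
-77678 → 11101101000010010010
  01100000010001001000
+ 11101101000010010010
= 01001101010011011010  (discard carry-out 1)
Result 01001101010011011010: MSB = 0 → value 316634.
Addends have opposite signs, so signed overflow cannot occur.

316634; no overflow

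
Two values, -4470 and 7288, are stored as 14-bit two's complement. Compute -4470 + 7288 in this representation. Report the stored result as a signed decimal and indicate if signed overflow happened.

-4470 → 10111010001010
7288 → 01110001111000
  10111010001010
+ 01110001111000
= 00101100000010  (discard carry-out 1)
Result 00101100000010: MSB = 0 → value 2818.
Addends have opposite signs, so signed overflow cannot occur.

2818; no overflow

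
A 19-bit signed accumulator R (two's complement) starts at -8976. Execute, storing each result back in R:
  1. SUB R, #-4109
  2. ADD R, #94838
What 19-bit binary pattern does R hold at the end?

0010101111101110011

Start: R = -8976 = 1111101110011110000.
R = -8976 − (-4109) = -4867 = 1111110110011111101
R = -4867 + 94838 = 89971 = 0010101111101110011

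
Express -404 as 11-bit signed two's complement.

11001101100

|-404| = 404 = 00110010100 in 11 bits.
Invert the bits: 11001101011. Add 1: 11001101100.
Check: 11001101100 reads as 1644 − 2048 = -404.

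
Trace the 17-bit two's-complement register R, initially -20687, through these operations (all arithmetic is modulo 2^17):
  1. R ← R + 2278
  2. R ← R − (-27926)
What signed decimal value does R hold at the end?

9517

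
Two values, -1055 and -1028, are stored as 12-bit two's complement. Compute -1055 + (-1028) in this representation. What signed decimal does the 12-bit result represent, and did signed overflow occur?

-1055 → 101111100001
-1028 → 101111111100
  101111100001
+ 101111111100
= 011111011101  (discard carry-out 1)
Result 011111011101: MSB = 0 → value 2013.
Both addends are negative but the stored result is non-negative: signed overflow. The true value -1055 + (-1028) = -2083 lies outside [-2048, 2047].

2013; overflow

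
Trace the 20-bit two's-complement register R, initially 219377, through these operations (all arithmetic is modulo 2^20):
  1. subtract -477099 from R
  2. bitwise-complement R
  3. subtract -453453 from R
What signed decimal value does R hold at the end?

Start: R = 219377 = 00110101100011110001.
R = 219377 − (-477099) = 696476; wraps to -352100 = 10101010000010011100
R = NOT 10101010000010011100 = 01010101111101100011 = 352099
R = 352099 − (-453453) = 805552; wraps to -243024 = 11000100101010110000

-243024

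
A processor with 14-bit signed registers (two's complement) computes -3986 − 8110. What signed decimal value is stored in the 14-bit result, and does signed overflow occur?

-3986 → 11000001101110
8110 → 01111110101110
Subtract via negate-and-add: invert 01111110101110 + 1 = 10000001010010 (i.e. -8110).
  11000001101110
+ 10000001010010
= 01000011000000  (discard carry-out 1)
Result 01000011000000: MSB = 0 → value 4288.
Both addends (after negating the subtrahend) are negative but the stored result is non-negative: signed overflow. The true value -3986 − 8110 = -12096 lies outside [-8192, 8191].

4288; overflow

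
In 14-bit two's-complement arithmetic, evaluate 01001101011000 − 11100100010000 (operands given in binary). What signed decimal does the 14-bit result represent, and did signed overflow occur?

6728; no overflow

01001101011000 = 4952 (signed)
11100100010000 = -1776 (signed)
Subtract via negate-and-add: invert 11100100010000 + 1 = 00011011110000 (i.e. 1776).
  01001101011000
+ 00011011110000
= 01101001001000
Result 01101001001000: MSB = 0 → value 6728.
Both addends (after negating the subtrahend) are non-negative and so is the stored result: no signed overflow.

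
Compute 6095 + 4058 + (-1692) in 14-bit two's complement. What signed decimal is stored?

6095 + 4058 = 10153 → wraps to -6231 (10011110101001)
-6231 + (-1692) = -7923 (10000100001101)

-7923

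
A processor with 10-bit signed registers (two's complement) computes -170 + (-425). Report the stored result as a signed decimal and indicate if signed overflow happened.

-170 → 1101010110
-425 → 1001010111
  1101010110
+ 1001010111
= 0110101101  (discard carry-out 1)
Result 0110101101: MSB = 0 → value 429.
Both addends are negative but the stored result is non-negative: signed overflow. The true value -170 + (-425) = -595 lies outside [-512, 511].

429; overflow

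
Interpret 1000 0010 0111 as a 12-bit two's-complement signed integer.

-2009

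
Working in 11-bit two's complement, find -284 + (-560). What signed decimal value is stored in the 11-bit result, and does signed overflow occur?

-284 → 11011100100
-560 → 10111010000
  11011100100
+ 10111010000
= 10010110100  (discard carry-out 1)
Result 10010110100: MSB = 1 → 1204 − 2048 = -844.
Both addends are negative and so is the stored result: no signed overflow.

-844; no overflow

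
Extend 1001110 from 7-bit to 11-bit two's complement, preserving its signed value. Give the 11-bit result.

MSB of 1001110 is 1; replicate it into the new high bits.
1111|1001110 → 11111001110 (still -50).

11111001110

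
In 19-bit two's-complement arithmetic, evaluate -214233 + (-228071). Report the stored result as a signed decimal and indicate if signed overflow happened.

81984; overflow

-214233 → 1001011101100100111
-228071 → 1001000010100011001
  1001011101100100111
+ 1001000010100011001
= 0010100000001000000  (discard carry-out 1)
Result 0010100000001000000: MSB = 0 → value 81984.
Both addends are negative but the stored result is non-negative: signed overflow. The true value -214233 + (-228071) = -442304 lies outside [-262144, 262143].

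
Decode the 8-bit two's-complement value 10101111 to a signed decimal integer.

-81

MSB is 1, so the value is negative.
Unsigned reading: 175. Subtract 2^8 = 256: 175 − 256 = -81.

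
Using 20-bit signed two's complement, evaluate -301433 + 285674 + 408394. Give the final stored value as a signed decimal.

-301433 + 285674 = -15759 (11111100001001110001)
-15759 + 408394 = 392635 (01011111110110111011)

392635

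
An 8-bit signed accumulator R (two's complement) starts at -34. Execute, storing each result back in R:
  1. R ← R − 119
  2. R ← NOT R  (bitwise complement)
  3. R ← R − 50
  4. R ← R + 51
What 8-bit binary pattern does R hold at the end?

10011001

Start: R = -34 = 11011110.
R = -34 − 119 = -153; wraps to 103 = 01100111
R = NOT 01100111 = 10011000 = -104
R = -104 − 50 = -154; wraps to 102 = 01100110
R = 102 + 51 = 153; wraps to -103 = 10011001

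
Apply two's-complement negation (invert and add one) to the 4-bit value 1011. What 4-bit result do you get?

Invert: 0100. Add 1: 0101.

0101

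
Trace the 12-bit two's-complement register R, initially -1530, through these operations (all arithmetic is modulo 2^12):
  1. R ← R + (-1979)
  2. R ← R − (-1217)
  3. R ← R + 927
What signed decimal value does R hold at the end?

-1365

Start: R = -1530 = 101000000110.
R = -1530 + (-1979) = -3509; wraps to 587 = 001001001011
R = 587 − (-1217) = 1804 = 011100001100
R = 1804 + 927 = 2731; wraps to -1365 = 101010101011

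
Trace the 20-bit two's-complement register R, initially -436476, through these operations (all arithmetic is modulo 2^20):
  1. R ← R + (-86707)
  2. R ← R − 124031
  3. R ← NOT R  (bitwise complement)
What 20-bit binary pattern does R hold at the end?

10011110000000101101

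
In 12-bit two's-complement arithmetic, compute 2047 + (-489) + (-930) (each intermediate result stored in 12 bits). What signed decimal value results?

2047 + (-489) = 1558 (011000010110)
1558 + (-930) = 628 (001001110100)

628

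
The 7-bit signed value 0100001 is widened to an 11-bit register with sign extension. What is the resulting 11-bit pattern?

00000100001

MSB of 0100001 is 0; replicate it into the new high bits.
0000|0100001 → 00000100001 (still 33).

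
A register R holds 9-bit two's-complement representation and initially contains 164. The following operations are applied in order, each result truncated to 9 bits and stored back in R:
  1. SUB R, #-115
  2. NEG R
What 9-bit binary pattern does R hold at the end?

011101001

Start: R = 164 = 010100100.
R = 164 − (-115) = 279; wraps to -233 = 100010111
R = −(-233) = 233 = 011101001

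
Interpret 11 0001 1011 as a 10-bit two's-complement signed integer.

MSB is 1, so the value is negative.
Invert: 0011100100. Add 1: 0011100101 = 229. So the value is −229.

-229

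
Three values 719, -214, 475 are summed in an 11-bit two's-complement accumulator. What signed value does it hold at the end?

719 + (-214) = 505 (00111111001)
505 + 475 = 980 (01111010100)

980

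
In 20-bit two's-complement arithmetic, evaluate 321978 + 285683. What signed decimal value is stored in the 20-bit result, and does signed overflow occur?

321978 → 01001110100110111010
285683 → 01000101101111110011
  01001110100110111010
+ 01000101101111110011
= 10010100010110101101
Result 10010100010110101101: MSB = 1 → 607661 − 1048576 = -440915.
Both addends are non-negative but the stored result is negative: signed overflow. The true value 321978 + 285683 = 607661 lies outside [-524288, 524287].

-440915; overflow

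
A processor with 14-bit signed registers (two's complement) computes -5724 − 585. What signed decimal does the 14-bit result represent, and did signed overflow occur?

-5724 → 10100110100100
585 → 00001001001001
Subtract via negate-and-add: invert 00001001001001 + 1 = 11110110110111 (i.e. -585).
  10100110100100
+ 11110110110111
= 10011101011011  (discard carry-out 1)
Result 10011101011011: MSB = 1 → 10075 − 16384 = -6309.
Both addends (after negating the subtrahend) are negative and so is the stored result: no signed overflow.

-6309; no overflow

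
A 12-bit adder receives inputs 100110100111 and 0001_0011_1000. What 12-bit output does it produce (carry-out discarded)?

  100110100111
+ 000100111000
= 101011011111

101011011111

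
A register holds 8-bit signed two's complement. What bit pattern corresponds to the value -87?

|-87| = 87 = 01010111 in 8 bits.
Invert the bits: 10101000. Add 1: 10101001.
Check: 10101001 reads as 169 − 256 = -87.

10101001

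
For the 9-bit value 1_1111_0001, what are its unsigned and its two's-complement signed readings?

unsigned = 497, signed = -15

Unsigned: 111110001 = 497.
Signed: MSB=1 → 497 − 512 = -15.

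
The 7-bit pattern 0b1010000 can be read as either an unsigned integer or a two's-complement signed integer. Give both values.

unsigned = 80, signed = -48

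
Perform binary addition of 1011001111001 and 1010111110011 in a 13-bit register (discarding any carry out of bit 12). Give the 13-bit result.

0110001101100

  1011001111001
+ 1010111110011
= 0110001101100  (discard carry-out 1)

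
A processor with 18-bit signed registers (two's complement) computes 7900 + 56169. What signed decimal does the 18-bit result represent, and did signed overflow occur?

64069; no overflow

7900 → 000001111011011100
56169 → 001101101101101001
  000001111011011100
+ 001101101101101001
= 001111101001000101
Result 001111101001000101: MSB = 0 → value 64069.
Both addends are non-negative and so is the stored result: no signed overflow.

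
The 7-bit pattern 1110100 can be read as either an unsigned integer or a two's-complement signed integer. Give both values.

unsigned = 116, signed = -12

Unsigned: 1110100 = 116.
Signed: MSB=1 → 116 − 128 = -12.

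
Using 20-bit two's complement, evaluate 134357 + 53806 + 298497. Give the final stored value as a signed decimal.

134357 + 53806 = 188163 (00101101111100000011)
188163 + 298497 = 486660 (01110110110100000100)

486660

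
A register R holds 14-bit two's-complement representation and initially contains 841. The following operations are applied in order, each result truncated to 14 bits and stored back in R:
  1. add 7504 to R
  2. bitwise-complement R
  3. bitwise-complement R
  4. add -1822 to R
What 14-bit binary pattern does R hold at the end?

Start: R = 841 = 00001101001001.
R = 841 + 7504 = 8345; wraps to -8039 = 10000010011001
R = NOT 10000010011001 = 01111101100110 = 8038
R = NOT 01111101100110 = 10000010011001 = -8039
R = -8039 + (-1822) = -9861; wraps to 6523 = 01100101111011

01100101111011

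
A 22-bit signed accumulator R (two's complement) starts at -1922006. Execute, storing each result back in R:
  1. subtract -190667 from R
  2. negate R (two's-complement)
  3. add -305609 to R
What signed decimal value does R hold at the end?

Start: R = -1922006 = 1000101010110000101010.
R = -1922006 − (-190667) = -1731339 = 1001011001010011110101
R = −(-1731339) = 1731339 = 0110100110101100001011
R = 1731339 + (-305609) = 1425730 = 0101011100000101000010

1425730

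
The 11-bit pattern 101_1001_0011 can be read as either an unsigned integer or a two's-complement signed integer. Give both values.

unsigned = 1427, signed = -621

Unsigned: 10110010011 = 1427.
Signed: MSB=1 → 1427 − 2048 = -621.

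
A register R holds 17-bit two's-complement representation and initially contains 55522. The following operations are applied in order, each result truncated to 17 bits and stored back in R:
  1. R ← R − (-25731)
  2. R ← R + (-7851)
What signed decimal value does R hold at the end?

-57670

Start: R = 55522 = 01101100011100010.
R = 55522 − (-25731) = 81253; wraps to -49819 = 10011110101100101
R = -49819 + (-7851) = -57670 = 10001111010111010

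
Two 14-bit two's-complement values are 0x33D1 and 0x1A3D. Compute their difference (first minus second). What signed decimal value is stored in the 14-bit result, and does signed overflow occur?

0x33D1 = 11001111010001 = -3119 (signed)
0x1A3D = 01101000111101 = 6717 (signed)
Subtract via negate-and-add: invert 01101000111101 + 1 = 10010111000011 (i.e. -6717).
  11001111010001
+ 10010111000011
= 01100110010100  (discard carry-out 1)
Result 01100110010100: MSB = 0 → value 6548.
Both addends (after negating the subtrahend) are negative but the stored result is non-negative: signed overflow. The true value -3119 − 6717 = -9836 lies outside [-8192, 8191].

6548; overflow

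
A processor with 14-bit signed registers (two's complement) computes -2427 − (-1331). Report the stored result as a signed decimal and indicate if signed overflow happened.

-1096; no overflow

-2427 → 11011010000101
-1331 → 11101011001101
Subtract via negate-and-add: invert 11101011001101 + 1 = 00010100110011 (i.e. 1331).
  11011010000101
+ 00010100110011
= 11101110111000
Result 11101110111000: MSB = 1 → 15288 − 16384 = -1096.
Addends (after negating the subtrahend) have opposite signs, so signed overflow cannot occur.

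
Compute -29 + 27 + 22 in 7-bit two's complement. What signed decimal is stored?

20

-29 + 27 = -2 (1111110)
-2 + 22 = 20 (0010100)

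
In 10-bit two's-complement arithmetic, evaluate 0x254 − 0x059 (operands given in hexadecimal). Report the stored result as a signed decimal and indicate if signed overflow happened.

0x254 = 1001010100 = -428 (signed)
0x059 = 0001011001 = 89 (signed)
Subtract via negate-and-add: invert 0001011001 + 1 = 1110100111 (i.e. -89).
  1001010100
+ 1110100111
= 0111111011  (discard carry-out 1)
Result 0111111011: MSB = 0 → value 507.
Both addends (after negating the subtrahend) are negative but the stored result is non-negative: signed overflow. The true value -428 − 89 = -517 lies outside [-512, 511].

507; overflow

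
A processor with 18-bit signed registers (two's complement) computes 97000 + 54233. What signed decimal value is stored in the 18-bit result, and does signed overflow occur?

-110911; overflow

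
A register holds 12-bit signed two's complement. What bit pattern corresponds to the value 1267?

010011110011

1267 is non-negative, so write it directly in 12 bits: 010011110011.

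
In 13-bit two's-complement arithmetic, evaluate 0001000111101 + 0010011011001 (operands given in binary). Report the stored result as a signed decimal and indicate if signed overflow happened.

1814; no overflow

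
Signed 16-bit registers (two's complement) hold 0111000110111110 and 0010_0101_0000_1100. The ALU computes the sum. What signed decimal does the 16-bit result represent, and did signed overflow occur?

0111000110111110 = 29118 (signed)
0010_0101_0000_1100 → 0010010100001100 = 9484 (signed)
  0111000110111110
+ 0010010100001100
= 1001011011001010
Result 1001011011001010: MSB = 1 → 38602 − 65536 = -26934.
Both addends are non-negative but the stored result is negative: signed overflow. The true value 29118 + 9484 = 38602 lies outside [-32768, 32767].

-26934; overflow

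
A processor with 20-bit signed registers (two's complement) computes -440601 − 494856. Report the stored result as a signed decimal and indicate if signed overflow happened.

113119; overflow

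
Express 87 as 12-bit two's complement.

87 is non-negative, so write it directly in 12 bits: 000001010111.

000001010111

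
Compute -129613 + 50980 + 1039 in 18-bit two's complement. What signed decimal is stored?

-129613 + 50980 = -78633 (101100110011010111)
-78633 + 1039 = -77594 (101101000011100110)

-77594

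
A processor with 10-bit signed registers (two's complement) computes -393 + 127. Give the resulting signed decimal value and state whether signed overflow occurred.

-393 → 1001110111
127 → 0001111111
  1001110111
+ 0001111111
= 1011110110
Result 1011110110: MSB = 1 → 758 − 1024 = -266.
Addends have opposite signs, so signed overflow cannot occur.

-266; no overflow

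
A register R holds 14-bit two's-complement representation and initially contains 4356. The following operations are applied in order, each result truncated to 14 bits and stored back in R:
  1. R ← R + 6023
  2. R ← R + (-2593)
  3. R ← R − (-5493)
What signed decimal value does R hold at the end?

-3105

Start: R = 4356 = 01000100000100.
R = 4356 + 6023 = 10379; wraps to -6005 = 10100010001011
R = -6005 + (-2593) = -8598; wraps to 7786 = 01111001101010
R = 7786 − (-5493) = 13279; wraps to -3105 = 11001111011111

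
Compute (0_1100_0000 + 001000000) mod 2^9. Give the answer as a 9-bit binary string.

100000000

  011000000
+ 001000000
= 100000000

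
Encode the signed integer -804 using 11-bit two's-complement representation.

10011011100

|-804| = 804 = 01100100100 in 11 bits.
Invert the bits: 10011011011. Add 1: 10011011100.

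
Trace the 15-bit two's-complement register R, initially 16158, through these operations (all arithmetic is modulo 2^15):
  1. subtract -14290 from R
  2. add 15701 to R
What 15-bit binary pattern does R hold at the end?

011010001000101

Start: R = 16158 = 011111100011110.
R = 16158 − (-14290) = 30448; wraps to -2320 = 111011011110000
R = -2320 + 15701 = 13381 = 011010001000101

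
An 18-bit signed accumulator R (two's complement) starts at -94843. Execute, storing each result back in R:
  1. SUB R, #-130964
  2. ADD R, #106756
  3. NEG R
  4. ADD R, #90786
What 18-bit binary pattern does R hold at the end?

110011010010000101

Start: R = -94843 = 101000110110000101.
R = -94843 − (-130964) = 36121 = 001000110100011001
R = 36121 + 106756 = 142877; wraps to -119267 = 100010111000011101
R = −(-119267) = 119267 = 011101000111100011
R = 119267 + 90786 = 210053; wraps to -52091 = 110011010010000101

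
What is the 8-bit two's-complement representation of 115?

01110011

115 is non-negative, so write it directly in 8 bits: 01110011.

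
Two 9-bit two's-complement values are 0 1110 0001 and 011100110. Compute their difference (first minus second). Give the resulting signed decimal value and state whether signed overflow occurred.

-5; no overflow

0 1110 0001 → 011100001 = 225 (signed)
011100110 = 230 (signed)
Subtract via negate-and-add: invert 011100110 + 1 = 100011010 (i.e. -230).
  011100001
+ 100011010
= 111111011
Result 111111011: MSB = 1 → 507 − 512 = -5.
Addends (after negating the subtrahend) have opposite signs, so signed overflow cannot occur.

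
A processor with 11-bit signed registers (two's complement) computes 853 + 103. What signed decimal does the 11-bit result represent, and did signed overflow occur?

853 → 01101010101
103 → 00001100111
  01101010101
+ 00001100111
= 01110111100
Result 01110111100: MSB = 0 → value 956.
Both addends are non-negative and so is the stored result: no signed overflow.

956; no overflow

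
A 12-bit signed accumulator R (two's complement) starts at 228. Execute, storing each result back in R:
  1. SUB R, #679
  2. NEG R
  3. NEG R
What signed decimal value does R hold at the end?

Start: R = 228 = 000011100100.
R = 228 − 679 = -451 = 111000111101
R = −(-451) = 451 = 000111000011
R = −(451) = -451 = 111000111101

-451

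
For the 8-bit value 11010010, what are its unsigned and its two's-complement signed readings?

Unsigned: 11010010 = 210.
Signed: MSB=1 → 210 − 256 = -46.

unsigned = 210, signed = -46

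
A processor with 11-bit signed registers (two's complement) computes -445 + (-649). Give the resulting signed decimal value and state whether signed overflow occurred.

954; overflow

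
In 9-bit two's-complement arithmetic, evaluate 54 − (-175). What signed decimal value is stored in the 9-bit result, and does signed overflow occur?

229; no overflow

54 → 000110110
-175 → 101010001
Subtract via negate-and-add: invert 101010001 + 1 = 010101111 (i.e. 175).
  000110110
+ 010101111
= 011100101
Result 011100101: MSB = 0 → value 229.
Both addends (after negating the subtrahend) are non-negative and so is the stored result: no signed overflow.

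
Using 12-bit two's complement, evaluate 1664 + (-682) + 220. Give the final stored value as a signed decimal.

1202

1664 + (-682) = 982 (001111010110)
982 + 220 = 1202 (010010110010)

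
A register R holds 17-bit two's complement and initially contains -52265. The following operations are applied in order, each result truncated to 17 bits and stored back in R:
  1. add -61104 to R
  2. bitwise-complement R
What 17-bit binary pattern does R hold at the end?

11011101011011000

Start: R = -52265 = 10011001111010111.
R = -52265 + (-61104) = -113369; wraps to 17703 = 00100010100100111
R = NOT 00100010100100111 = 11011101011011000 = -17704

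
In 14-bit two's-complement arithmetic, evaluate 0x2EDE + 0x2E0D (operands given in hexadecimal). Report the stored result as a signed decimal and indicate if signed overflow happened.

7403; overflow

0x2EDE = 10111011011110 = -4386 (signed)
0x2E0D = 10111000001101 = -4595 (signed)
  10111011011110
+ 10111000001101
= 01110011101011  (discard carry-out 1)
Result 01110011101011: MSB = 0 → value 7403.
Both addends are negative but the stored result is non-negative: signed overflow. The true value -4386 + (-4595) = -8981 lies outside [-8192, 8191].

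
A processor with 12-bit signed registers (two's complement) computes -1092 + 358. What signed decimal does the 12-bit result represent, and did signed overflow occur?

-1092 → 101110111100
358 → 000101100110
  101110111100
+ 000101100110
= 110100100010
Result 110100100010: MSB = 1 → 3362 − 4096 = -734.
Addends have opposite signs, so signed overflow cannot occur.

-734; no overflow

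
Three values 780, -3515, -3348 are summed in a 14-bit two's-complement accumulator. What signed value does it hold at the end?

-6083

780 + (-3515) = -2735 (11010101010001)
-2735 + (-3348) = -6083 (10100000111101)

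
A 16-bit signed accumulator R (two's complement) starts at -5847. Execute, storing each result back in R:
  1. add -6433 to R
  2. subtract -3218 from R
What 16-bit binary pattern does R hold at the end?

1101110010011010

Start: R = -5847 = 1110100100101001.
R = -5847 + (-6433) = -12280 = 1101000000001000
R = -12280 − (-3218) = -9062 = 1101110010011010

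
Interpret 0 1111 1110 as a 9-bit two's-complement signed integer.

254

MSB is 0, so the value is non-negative: 011111110 = 254.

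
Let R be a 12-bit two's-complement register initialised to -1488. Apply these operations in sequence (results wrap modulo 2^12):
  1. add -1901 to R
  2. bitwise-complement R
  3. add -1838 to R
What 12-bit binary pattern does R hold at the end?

011000001110

Start: R = -1488 = 101000110000.
R = -1488 + (-1901) = -3389; wraps to 707 = 001011000011
R = NOT 001011000011 = 110100111100 = -708
R = -708 + (-1838) = -2546; wraps to 1550 = 011000001110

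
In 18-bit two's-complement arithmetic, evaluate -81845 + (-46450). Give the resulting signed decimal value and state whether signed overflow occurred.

-81845 → 101100000001001011
-46450 → 110100101010001110
  101100000001001011
+ 110100101010001110
= 100000101011011001  (discard carry-out 1)
Result 100000101011011001: MSB = 1 → 133849 − 262144 = -128295.
Both addends are negative and so is the stored result: no signed overflow.

-128295; no overflow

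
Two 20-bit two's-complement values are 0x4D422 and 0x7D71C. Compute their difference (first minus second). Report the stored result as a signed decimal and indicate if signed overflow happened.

-197370; no overflow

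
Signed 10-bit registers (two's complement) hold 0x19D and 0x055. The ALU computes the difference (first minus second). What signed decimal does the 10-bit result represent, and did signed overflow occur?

328; no overflow

0x19D = 0110011101 = 413 (signed)
0x055 = 0001010101 = 85 (signed)
Subtract via negate-and-add: invert 0001010101 + 1 = 1110101011 (i.e. -85).
  0110011101
+ 1110101011
= 0101001000  (discard carry-out 1)
Result 0101001000: MSB = 0 → value 328.
Addends (after negating the subtrahend) have opposite signs, so signed overflow cannot occur.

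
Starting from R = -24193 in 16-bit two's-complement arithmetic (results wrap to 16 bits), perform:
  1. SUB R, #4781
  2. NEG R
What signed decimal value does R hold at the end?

28974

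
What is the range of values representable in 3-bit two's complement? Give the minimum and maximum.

Minimum: −2^2 = -4.
Maximum: 2^2 − 1 = 3.

min = -4, max = 3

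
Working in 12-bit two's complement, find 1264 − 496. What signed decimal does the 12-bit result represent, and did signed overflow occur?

1264 → 010011110000
496 → 000111110000
Subtract via negate-and-add: invert 000111110000 + 1 = 111000010000 (i.e. -496).
  010011110000
+ 111000010000
= 001100000000  (discard carry-out 1)
Result 001100000000: MSB = 0 → value 768.
Addends (after negating the subtrahend) have opposite signs, so signed overflow cannot occur.

768; no overflow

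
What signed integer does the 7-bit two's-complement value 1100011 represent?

-29

MSB is 1, so the value is negative.
Invert: 0011100. Add 1: 0011101 = 29. So the value is −29.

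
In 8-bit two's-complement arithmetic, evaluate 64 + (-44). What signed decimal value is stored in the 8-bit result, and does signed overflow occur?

20; no overflow

64 → 01000000
-44 → 11010100
  01000000
+ 11010100
= 00010100  (discard carry-out 1)
Result 00010100: MSB = 0 → value 20.
Addends have opposite signs, so signed overflow cannot occur.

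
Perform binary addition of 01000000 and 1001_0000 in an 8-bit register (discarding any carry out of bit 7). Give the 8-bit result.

  01000000
+ 10010000
= 11010000

11010000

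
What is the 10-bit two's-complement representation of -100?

1110011100

|-100| = 100 = 0001100100 in 10 bits.
Invert the bits: 1110011011. Add 1: 1110011100.
Check: 1110011100 reads as 924 − 1024 = -100.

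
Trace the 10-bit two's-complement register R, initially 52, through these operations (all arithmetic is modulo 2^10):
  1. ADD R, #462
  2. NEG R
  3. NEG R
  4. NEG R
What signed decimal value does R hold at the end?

510

Start: R = 52 = 0000110100.
R = 52 + 462 = 514; wraps to -510 = 1000000010
R = −(-510) = 510 = 0111111110
R = −(510) = -510 = 1000000010
R = −(-510) = 510 = 0111111110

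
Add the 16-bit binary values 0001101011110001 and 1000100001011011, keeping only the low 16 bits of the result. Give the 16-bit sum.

  0001101011110001
+ 1000100001011011
= 1010001101001100

1010001101001100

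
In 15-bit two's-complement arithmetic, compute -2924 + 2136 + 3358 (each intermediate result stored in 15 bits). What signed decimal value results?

2570

-2924 + 2136 = -788 (111110011101100)
-788 + 3358 = 2570 (000101000001010)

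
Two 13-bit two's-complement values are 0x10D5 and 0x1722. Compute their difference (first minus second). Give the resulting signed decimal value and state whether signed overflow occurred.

0x10D5 = 1000011010101 = -3883 (signed)
0x1722 = 1011100100010 = -2270 (signed)
Subtract via negate-and-add: invert 1011100100010 + 1 = 0100011011110 (i.e. 2270).
  1000011010101
+ 0100011011110
= 1100110110011
Result 1100110110011: MSB = 1 → 6579 − 8192 = -1613.
Addends (after negating the subtrahend) have opposite signs, so signed overflow cannot occur.

-1613; no overflow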